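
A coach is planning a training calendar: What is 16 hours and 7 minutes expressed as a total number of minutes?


Hours: 16
Minutes: 7
Convert hours to minutes: 16 x 60 = 960
Add remaining minutes: 960 + 7 = 967

967


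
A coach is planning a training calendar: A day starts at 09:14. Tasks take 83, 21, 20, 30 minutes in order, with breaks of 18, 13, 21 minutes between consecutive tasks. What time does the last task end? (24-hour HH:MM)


Start: 09:14 = 554 min from midnight
  after task 1 (83 min): 10:37
  after break (18 min): 10:55
  after task 2 (21 min): 11:16
  after break (13 min): 11:29
  after task 3 (20 min): 11:49
  after break (21 min): 12:10
  after task 4 (30 min): 12:40
Total elapsed: 206 minutes
End time: 12:40

12:40


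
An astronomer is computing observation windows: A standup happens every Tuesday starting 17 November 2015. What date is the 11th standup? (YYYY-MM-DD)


First occurrence: 2015-11-17 (occurrence 1)
Each occurrence is 7 days after the previous.
Occurrence 11 is 10 weeks after the first.
10 weeks = 70 days
2015-11-17 + 70 days = 2016-01-26

2016-01-26


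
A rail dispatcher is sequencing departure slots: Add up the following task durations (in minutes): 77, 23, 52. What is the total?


Durations: 77, 23, 52
Running sum: 77
+ 23 = 100
+ 52 = 152
Total duration: 152 minutes
That is 2 hours and 32 minutes

152


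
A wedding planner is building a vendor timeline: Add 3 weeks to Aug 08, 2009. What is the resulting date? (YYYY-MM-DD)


Start: 2009-08-08
Weeks to add: 3
Convert to days: 3 x 7 = 21 days
Add 21 days to 2009-08-08
Result: 2009-08-29

2009-08-29


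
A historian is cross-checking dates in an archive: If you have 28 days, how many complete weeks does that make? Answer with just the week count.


Total days: 28
Days per week: 7
Division: 28 / 7 = 4 remainder 0
Complete weeks: 4
Remaining days: 0

4


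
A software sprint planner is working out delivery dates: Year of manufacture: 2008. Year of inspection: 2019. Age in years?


Birth year: 2008
Current year: 2019
Age = current year - birth year
Age = 2019 - 2008 = 11

11


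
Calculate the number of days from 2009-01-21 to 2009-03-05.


Start date: 2009-01-21
End date: 2009-03-05
Jan 2009: +11 days
Feb 2009: +28 days
Mar 2009: +4 days
Total: 43 days

43


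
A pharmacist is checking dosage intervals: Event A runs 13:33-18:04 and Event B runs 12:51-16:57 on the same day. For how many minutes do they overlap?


Interval A: [813, 1084] minutes from midnight
Interval B: [771, 1017] minutes from midnight
Overlap start = max(813, 771) = 813
Overlap end = min(1084, 1017) = 1017
Overlap = 1017 - 813 = 204 minutes

204


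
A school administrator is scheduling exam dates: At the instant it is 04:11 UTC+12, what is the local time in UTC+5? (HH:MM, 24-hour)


Local time: 04:11 at UTC+12 (offset 12h)
Target zone: UTC+5 (offset 5h)
Difference: 5 - (12) = -7 hours
Calculation: 4 + (-7) = -3
Wraparound: (-3) mod 24 = 21
Result: 21:11

21:11


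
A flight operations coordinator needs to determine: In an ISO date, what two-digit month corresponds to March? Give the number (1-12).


Calendar month order:
2. February
3. March <--
4. April
March is month number 3

3


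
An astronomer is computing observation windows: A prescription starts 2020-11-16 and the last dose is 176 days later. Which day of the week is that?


Start: 2020-11-16 (Monday)
Step 1 - find target date: add 176 days
  2020-11-16 + 176 days = 2021-05-11
Step 2 - day of week:
  176 mod 7 = 1
  Monday + 1 days -> Tuesday
Result: Tuesday (2021-05-11)

Tuesday


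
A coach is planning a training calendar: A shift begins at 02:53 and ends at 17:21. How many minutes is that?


Start time: 02:53 = 173 minutes from midnight
End time: 17:21 = 1041 minutes from midnight
Difference: 1041 - 173 = 868 minutes
That is 14 hours and 28 minutes

868


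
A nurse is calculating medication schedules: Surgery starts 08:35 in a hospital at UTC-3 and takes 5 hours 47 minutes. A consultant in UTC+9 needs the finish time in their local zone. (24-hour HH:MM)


Start: 08:35 in UTC-3
Step 1 - add duration:
  minutes: 35 + 47 = 82 (carry 1h)
  hours: 8 + 5 + 1 = 14
  end in UTC-3: 14:22
Step 2 - convert UTC-3 -> UTC+9:
  offset difference: 9 - (-3) = 12 hours
  14 + (12) = 26 -> mod 24 = 2
Result: 02:22 in UTC+9

02:22


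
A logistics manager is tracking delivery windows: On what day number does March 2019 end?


Month: March
Year: 2019
March is a 31-day month
Total: 31 days

31


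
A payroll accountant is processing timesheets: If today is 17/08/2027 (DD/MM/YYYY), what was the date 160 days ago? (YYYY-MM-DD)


Start: 2027-08-17
Subtracting 160 days
Days already passed in August: 17
After going back through August: 143 more days to subtract
July 2027: 31 days, 112 remaining
June 2027: 30 days, 82 remaining
May 2027: 31 days, 51 remaining
April 2027: 30 days, 21 remaining
Result: 2027-03-10

2027-03-10


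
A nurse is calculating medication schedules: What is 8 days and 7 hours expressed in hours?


Days: 8
Extra hours: 7
Hours per day: 24
Days to hours: 8 x 24 = 192
Total: 192 + 7 = 199

199


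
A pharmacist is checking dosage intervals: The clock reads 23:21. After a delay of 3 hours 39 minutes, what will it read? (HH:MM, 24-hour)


Start time: 23:21
Adding: 3 hours 39 minutes
Minutes: 21 + 39 = 60
Minute overflow: 60 >= 60, so carry 1 hour, minutes = 0
Hours: 23 + 3 + 1 = 27
Hour wraparound: 27 mod 24 = 3
Result: 03:00

03:00


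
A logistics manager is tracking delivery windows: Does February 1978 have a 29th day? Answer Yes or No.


Year: 1978
Divisible by 4? 1978 / 4 = 494.5 -> No
Not divisible by 4, so NOT a leap year

No


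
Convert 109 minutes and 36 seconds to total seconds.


Minutes: 109
Extra seconds: 36
Seconds per minute: 60
Minutes to seconds: 109 x 60 = 6540
Total: 6540 + 36 = 6576

6576


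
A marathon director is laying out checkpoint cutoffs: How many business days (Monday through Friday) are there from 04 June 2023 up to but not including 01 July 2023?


Start: 2023-06-04 (Sunday)
End (exclusive): 2023-07-01 (Saturday)
Total calendar days: 27
Full weeks: 27 // 7 = 3 -> 15 weekdays
Remaining 6 days starting on Sunday:
  Sun(-), Mon(w), Tue(w), Wed(w), Thu(w), Fri(w) -> 5 weekdays
Total business days: 15 + 5 = 20

20


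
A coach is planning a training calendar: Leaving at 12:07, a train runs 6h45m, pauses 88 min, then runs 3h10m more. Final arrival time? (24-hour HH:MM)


Depart: 12:07
Leg 1: +405 min -> 18:52
Layover: +88 min -> 20:20
Leg 2: +190 min -> 23:30
Total travel: 683 minutes = 11h 23m
Arrival: 23:30

23:30


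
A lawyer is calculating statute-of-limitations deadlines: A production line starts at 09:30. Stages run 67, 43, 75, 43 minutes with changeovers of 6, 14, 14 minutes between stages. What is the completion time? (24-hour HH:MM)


Start: 09:30 = 570 min from midnight
  after task 1 (67 min): 10:37
  after break (6 min): 10:43
  after task 2 (43 min): 11:26
  after break (14 min): 11:40
  after task 3 (75 min): 12:55
  after break (14 min): 13:09
  after task 4 (43 min): 13:52
Total elapsed: 262 minutes
End time: 13:52

13:52


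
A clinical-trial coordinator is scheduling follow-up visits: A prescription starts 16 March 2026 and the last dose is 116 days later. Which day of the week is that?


Start: 2026-03-16 (Monday)
Step 1 - find target date: add 116 days
  2026-03-16 + 116 days = 2026-07-10
Step 2 - day of week:
  116 mod 7 = 4
  Monday + 4 days -> Friday
Result: Friday (2026-07-10)

Friday


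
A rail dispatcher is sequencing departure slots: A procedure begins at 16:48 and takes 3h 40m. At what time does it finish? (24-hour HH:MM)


Start time: 16:48
Adding: 3 hours 40 minutes
Minutes: 48 + 40 = 88
Minute overflow: 88 >= 60, so carry 1 hour, minutes = 28
Hours: 16 + 3 + 1 = 20
Result: 20:28

20:28


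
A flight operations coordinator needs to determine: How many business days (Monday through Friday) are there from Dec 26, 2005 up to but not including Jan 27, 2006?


Start: 2005-12-26 (Monday)
End (exclusive): 2006-01-27 (Friday)
Total calendar days: 32
Full weeks: 32 // 7 = 4 -> 20 weekdays
Remaining 4 days starting on Monday:
  Mon(w), Tue(w), Wed(w), Thu(w) -> 4 weekdays
Total business days: 20 + 4 = 24

24


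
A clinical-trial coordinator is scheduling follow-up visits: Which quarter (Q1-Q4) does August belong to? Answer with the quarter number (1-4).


Month: August (month 8)
Q1: January-March (months 1-3)
Q2: April-June (months 4-6)
Q3: July-September (months 7-9)
Q4: October-December (months 10-12)
Month 8 falls in Q3

3


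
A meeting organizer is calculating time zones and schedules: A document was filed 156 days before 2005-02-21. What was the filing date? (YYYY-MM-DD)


Start: 2005-02-21
Subtracting 156 days
Days already passed in February: 21
After going back through February: 135 more days to subtract
January 2005: 31 days, 104 remaining
December 2004: 31 days, 73 remaining
November 2004: 30 days, 43 remaining
October 2004: 31 days, 12 remaining
Result: 2004-09-18

2004-09-18


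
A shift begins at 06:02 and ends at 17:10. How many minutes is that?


Start time: 06:02 = 362 minutes from midnight
End time: 17:10 = 1030 minutes from midnight
Difference: 1030 - 362 = 668 minutes
That is 11 hours and 8 minutes

668


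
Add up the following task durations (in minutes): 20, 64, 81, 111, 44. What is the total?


Durations: 20, 64, 81, 111, 44
Running sum: 20
+ 64 = 84
+ 81 = 165
+ 111 = 276
+ 44 = 320
Total duration: 320 minutes
That is 5 hours and 20 minutes

320


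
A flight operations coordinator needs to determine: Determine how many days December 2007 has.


Month: December
Year: 2007
December is a 31-day month
Total: 31 days

31


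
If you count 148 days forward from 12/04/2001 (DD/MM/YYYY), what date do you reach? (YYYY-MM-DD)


Start: 2001-04-12
Adding 148 days
Days remaining in April: 18
After April: 130 days still to add
May 2001: 31 days, 99 remaining
June 2001: 30 days, 69 remaining
July 2001: 31 days, 38 remaining
August 2001: 31 days, 7 remaining
Result: 2001-09-07

2001-09-07


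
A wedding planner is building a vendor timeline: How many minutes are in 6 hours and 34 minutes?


Hours: 6
Minutes: 34
Convert hours to minutes: 6 x 60 = 360
Add remaining minutes: 360 + 34 = 394

394


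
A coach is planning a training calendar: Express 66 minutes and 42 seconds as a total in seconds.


Minutes: 66
Seconds: 42
Convert minutes to seconds: 66 x 60 = 3960
Add remaining seconds: 3960 + 42 = 4002

4002


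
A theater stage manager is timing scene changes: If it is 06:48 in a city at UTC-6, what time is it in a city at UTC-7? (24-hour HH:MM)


Local time: 06:48 at UTC-6 (offset -6h)
Target zone: UTC-7 (offset -7h)
Difference: -7 - (-6) = -1 hours
Calculation: 6 + (-1) = 5
Result: 05:48

05:48


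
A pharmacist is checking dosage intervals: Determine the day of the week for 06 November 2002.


Date: 2002-11-06
January 1, 2002 is a Tuesday
Day of year: 310
Offset from Jan 1: 309 days
309 mod 7 = 1
Result: Wednesday

Wednesday


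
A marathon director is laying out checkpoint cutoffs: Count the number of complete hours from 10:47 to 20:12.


Start: 10:47
End: 20:12
Hour difference: 20 - 10 = 10 hours
Minute difference: 12 - 47 = -35 minutes
Total minutes: 565
Complete hours: 565 / 60 = 9 (remainder 25)

9


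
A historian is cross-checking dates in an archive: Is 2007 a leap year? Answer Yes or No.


Year: 2007
Divisible by 4? 2007 / 4 = 501.75 -> No
Not divisible by 4, so NOT a leap year

No


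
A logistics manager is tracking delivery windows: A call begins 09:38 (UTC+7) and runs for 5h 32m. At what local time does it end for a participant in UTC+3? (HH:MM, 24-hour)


Start: 09:38 in UTC+7
Step 1 - add duration:
  minutes: 38 + 32 = 70 (carry 1h)
  hours: 9 + 5 + 1 = 15
  end in UTC+7: 15:10
Step 2 - convert UTC+7 -> UTC+3:
  offset difference: 3 - (7) = -4 hours
  15 + (-4) = 11 -> mod 24 = 11
Result: 11:10 in UTC+3

11:10


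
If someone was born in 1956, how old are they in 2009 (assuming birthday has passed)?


Birth year: 1956
Current year: 2009
Age = current year - birth year
Age = 2009 - 1956 = 53

53


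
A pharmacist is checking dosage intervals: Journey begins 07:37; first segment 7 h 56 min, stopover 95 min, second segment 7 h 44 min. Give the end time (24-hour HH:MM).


Depart: 07:37
Leg 1: +476 min -> 15:33
Layover: +95 min -> 17:08
Leg 2: +464 min -> 00:52
Total travel: 1035 minutes = 17h 15m
Arrival: 00:52

00:52


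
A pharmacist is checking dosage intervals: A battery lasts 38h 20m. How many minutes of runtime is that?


Hours: 38
Extra minutes: 20
Minutes per hour: 60
Hours to minutes: 38 x 60 = 2280
Total: 2280 + 20 = 2300

2300


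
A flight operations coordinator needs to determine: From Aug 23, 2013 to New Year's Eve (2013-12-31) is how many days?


Start: August 23, 2013
End: December 31, 2013
Days left in August: 8
September: 30
October: 31
November: 30
December: 31
Sum of remaining months: 122
Total: 8 + 122 = 130

130


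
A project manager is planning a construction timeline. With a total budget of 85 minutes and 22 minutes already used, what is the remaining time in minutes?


Total budget: 85 minutes
Time used: 22 minutes
Remaining: 85 - 22 = 63 minutes
Percent used: 25.9%
Percent remaining: 74.1%

63


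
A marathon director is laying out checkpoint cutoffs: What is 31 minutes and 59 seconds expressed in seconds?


Minutes: 31
Extra seconds: 59
Seconds per minute: 60
Minutes to seconds: 31 x 60 = 1860
Total: 1860 + 59 = 1919

1919


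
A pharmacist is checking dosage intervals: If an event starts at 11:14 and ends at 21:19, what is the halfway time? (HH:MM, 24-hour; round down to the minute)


Start time: 11:14 = 674 minutes from midnight
End time: 21:19 = 1279 minutes from midnight
Sum: 674 + 1279 = 1953
Midpoint: 1953 / 2 = 976 minutes
Convert: 976 / 60 = 16 hours, 16 minutes
Result: 16:16

16:16


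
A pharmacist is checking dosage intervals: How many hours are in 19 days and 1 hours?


Days: 19
Extra hours: 1
Hours per day: 24
Days to hours: 19 x 24 = 456
Total: 456 + 1 = 457

457


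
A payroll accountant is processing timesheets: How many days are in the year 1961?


Year: 1961
Check leap year rules:
Divisible by 4? No
1961 is not a leap year
Days: 365

365


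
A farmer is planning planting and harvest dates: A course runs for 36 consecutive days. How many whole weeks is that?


Total days: 36
Days per week: 7
Division: 36 / 7 = 5 remainder 1
Complete weeks: 5
Remaining days: 1

5


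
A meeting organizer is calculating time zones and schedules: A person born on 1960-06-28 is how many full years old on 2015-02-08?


Birth: 1960-06-28
Reference: 2015-02-08
Year difference: 2015 - 1960 = 55
Has birthday (06-28) occurred by 02-08? No
Birthday not yet reached this year -> subtract 1
Age in full years: 54

54


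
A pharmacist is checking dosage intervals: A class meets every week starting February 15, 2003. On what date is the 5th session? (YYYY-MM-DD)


First occurrence: 2003-02-15 (occurrence 1)
Each occurrence is 7 days after the previous.
Occurrence 5 is 4 weeks after the first.
4 weeks = 28 days
2003-02-15 + 28 days = 2003-03-15

2003-03-15


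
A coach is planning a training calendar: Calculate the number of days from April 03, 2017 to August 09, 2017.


Start date: 2017-04-03
End date: 2017-08-09
Apr 2017: +28 days
May 2017: +31 days
Jun 2017: +30 days
Jul 2017: +31 days
Aug 2017: +8 days
Total: 128 days

128


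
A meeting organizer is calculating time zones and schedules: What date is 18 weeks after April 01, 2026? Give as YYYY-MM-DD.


Start: 2026-04-01
Weeks to add: 18
Convert to days: 18 x 7 = 126 days
Add 126 days to 2026-04-01
Result: 2026-08-05

2026-08-05


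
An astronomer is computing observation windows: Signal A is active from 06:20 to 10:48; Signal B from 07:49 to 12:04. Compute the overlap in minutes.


Interval A: [380, 648] minutes from midnight
Interval B: [469, 724] minutes from midnight
Overlap start = max(380, 469) = 469
Overlap end = min(648, 724) = 648
Overlap = 648 - 469 = 179 minutes

179


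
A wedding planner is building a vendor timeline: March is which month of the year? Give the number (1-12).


Calendar month order:
2. February
3. March <--
4. April
March is month number 3

3


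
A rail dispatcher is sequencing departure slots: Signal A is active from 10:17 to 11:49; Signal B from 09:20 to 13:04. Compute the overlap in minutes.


Interval A: [617, 709] minutes from midnight
Interval B: [560, 784] minutes from midnight
Overlap start = max(617, 560) = 617
Overlap end = min(709, 784) = 709
Overlap = 709 - 617 = 92 minutes

92


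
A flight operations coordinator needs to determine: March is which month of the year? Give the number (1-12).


Calendar month order:
2. February
3. March <--
4. April
March is month number 3

3


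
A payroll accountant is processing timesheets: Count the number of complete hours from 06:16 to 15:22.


Start: 06:16
End: 15:22
Hour difference: 15 - 6 = 9 hours
Minute difference: 22 - 16 = 6 minutes
Total minutes: 546
Complete hours: 546 / 60 = 9 (remainder 6)

9


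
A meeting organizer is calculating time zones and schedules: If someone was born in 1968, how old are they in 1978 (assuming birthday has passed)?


Birth year: 1968
Current year: 1978
Age = current year - birth year
Age = 1978 - 1968 = 10

10


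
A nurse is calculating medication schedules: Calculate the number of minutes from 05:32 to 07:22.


Start time: 05:32 = 332 minutes from midnight
End time: 07:22 = 442 minutes from midnight
Difference: 442 - 332 = 110 minutes
That is 1 hours and 50 minutes

110


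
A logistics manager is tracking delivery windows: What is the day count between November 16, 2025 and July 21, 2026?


Start date: 2025-11-16
End date: 2026-07-21
Nov 2025: +15 days
Dec 2025: +31 days
Jan 2026: +31 days
... (6 more months)
Total: 247 days

247


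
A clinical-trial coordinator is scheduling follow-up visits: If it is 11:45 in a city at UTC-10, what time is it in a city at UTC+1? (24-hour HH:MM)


Local time: 11:45 at UTC-10 (offset -10h)
Target zone: UTC+1 (offset 1h)
Difference: 1 - (-10) = 11 hours
Calculation: 11 + (11) = 22
Result: 22:45

22:45


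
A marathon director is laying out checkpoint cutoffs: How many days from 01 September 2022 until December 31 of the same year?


Start: September 01, 2022
End: December 31, 2022
Days left in September: 29
October: 31
November: 30
December: 31
Sum of remaining months: 92
Total: 29 + 92 = 121

121


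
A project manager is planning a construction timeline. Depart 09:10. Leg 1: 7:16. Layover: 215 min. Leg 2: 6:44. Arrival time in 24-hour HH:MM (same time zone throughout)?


Depart: 09:10
Leg 1: +436 min -> 16:26
Layover: +215 min -> 20:01
Leg 2: +404 min -> 02:45
Total travel: 1055 minutes = 17h 35m
Arrival: 02:45

02:45


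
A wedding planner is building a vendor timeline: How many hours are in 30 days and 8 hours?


Days: 30
Extra hours: 8
Hours per day: 24
Days to hours: 30 x 24 = 720
Total: 720 + 8 = 728

728


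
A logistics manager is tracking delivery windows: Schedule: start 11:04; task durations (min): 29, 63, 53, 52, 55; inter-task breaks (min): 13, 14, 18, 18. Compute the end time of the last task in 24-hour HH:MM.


Start: 11:04 = 664 min from midnight
  after task 1 (29 min): 11:33
  after break (13 min): 11:46
  after task 2 (63 min): 12:49
  after break (14 min): 13:03
  after task 3 (53 min): 13:56
  after break (18 min): 14:14
  after task 4 (52 min): 15:06
  after break (18 min): 15:24
  after task 5 (55 min): 16:19
Total elapsed: 315 minutes
End time: 16:19

16:19


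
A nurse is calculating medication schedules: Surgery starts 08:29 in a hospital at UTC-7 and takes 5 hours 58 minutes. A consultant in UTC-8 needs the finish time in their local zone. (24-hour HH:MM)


Start: 08:29 in UTC-7
Step 1 - add duration:
  minutes: 29 + 58 = 87 (carry 1h)
  hours: 8 + 5 + 1 = 14
  end in UTC-7: 14:27
Step 2 - convert UTC-7 -> UTC-8:
  offset difference: -8 - (-7) = -1 hours
  14 + (-1) = 13 -> mod 24 = 13
Result: 13:27 in UTC-8

13:27


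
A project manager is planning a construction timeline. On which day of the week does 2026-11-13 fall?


Date: 2026-11-13
January 1, 2026 is a Thursday
Day of year: 317
Offset from Jan 1: 316 days
316 mod 7 = 1
Result: Friday

Friday


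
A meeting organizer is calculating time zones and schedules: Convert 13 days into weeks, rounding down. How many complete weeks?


Total days: 13
Days per week: 7
Division: 13 / 7 = 1 remainder 6
Complete weeks: 1
Remaining days: 6

1


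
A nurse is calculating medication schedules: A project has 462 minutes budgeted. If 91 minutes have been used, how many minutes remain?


Total budget: 462 minutes
Time used: 91 minutes
Remaining: 462 - 91 = 371 minutes
Percent used: 19.7%
Percent remaining: 80.3%

371


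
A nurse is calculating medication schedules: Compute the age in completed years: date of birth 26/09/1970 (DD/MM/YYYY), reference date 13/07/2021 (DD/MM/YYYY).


Birth: 1970-09-26
Reference: 2021-07-13
Year difference: 2021 - 1970 = 51
Has birthday (09-26) occurred by 07-13? No
Birthday not yet reached this year -> subtract 1
Age in full years: 50

50


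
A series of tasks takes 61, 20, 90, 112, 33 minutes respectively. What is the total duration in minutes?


Durations: 61, 20, 90, 112, 33
Running sum: 61
+ 20 = 81
+ 90 = 171
+ 112 = 283
+ 33 = 316
Total duration: 316 minutes
That is 5 hours and 16 minutes

316


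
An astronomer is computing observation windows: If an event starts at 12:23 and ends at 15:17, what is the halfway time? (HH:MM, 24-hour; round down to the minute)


Start time: 12:23 = 743 minutes from midnight
End time: 15:17 = 917 minutes from midnight
Sum: 743 + 917 = 1660
Midpoint: 1660 / 2 = 830 minutes
Convert: 830 / 60 = 13 hours, 50 minutes
Result: 13:50

13:50


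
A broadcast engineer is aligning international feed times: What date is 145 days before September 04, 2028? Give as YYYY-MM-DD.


Start: 2028-09-04
Subtracting 145 days
Days already passed in September: 4
After going back through September: 141 more days to subtract
August 2028: 31 days, 110 remaining
July 2028: 31 days, 79 remaining
June 2028: 30 days, 49 remaining
May 2028: 31 days, 18 remaining
Result: 2028-04-12

2028-04-12


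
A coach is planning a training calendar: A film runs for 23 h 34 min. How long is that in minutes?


Hours: 23
Minutes: 34
Convert hours to minutes: 23 x 60 = 1380
Add remaining minutes: 1380 + 34 = 1414

1414


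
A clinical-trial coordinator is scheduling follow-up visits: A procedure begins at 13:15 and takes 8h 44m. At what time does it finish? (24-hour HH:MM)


Start time: 13:15
Adding: 8 hours 44 minutes
Minutes: 15 + 44 = 59
Hours: 13 + 8 + 0 = 21
Result: 21:59

21:59


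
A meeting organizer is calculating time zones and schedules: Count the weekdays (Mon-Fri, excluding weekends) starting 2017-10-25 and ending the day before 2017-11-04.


Start: 2017-10-25 (Wednesday)
End (exclusive): 2017-11-04 (Saturday)
Total calendar days: 10
Full weeks: 10 // 7 = 1 -> 5 weekdays
Remaining 3 days starting on Wednesday:
  Wed(w), Thu(w), Fri(w) -> 3 weekdays
Total business days: 5 + 3 = 8

8


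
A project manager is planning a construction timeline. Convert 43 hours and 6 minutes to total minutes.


Hours: 43
Extra minutes: 6
Minutes per hour: 60
Hours to minutes: 43 x 60 = 2580
Total: 2580 + 6 = 2586

2586


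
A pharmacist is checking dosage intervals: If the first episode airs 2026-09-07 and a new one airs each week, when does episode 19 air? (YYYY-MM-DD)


First occurrence: 2026-09-07 (occurrence 1)
Each occurrence is 7 days after the previous.
Occurrence 19 is 18 weeks after the first.
18 weeks = 126 days
2026-09-07 + 126 days = 2027-01-11

2027-01-11


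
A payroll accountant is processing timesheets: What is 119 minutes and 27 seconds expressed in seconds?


Minutes: 119
Extra seconds: 27
Seconds per minute: 60
Minutes to seconds: 119 x 60 = 7140
Total: 7140 + 27 = 7167

7167


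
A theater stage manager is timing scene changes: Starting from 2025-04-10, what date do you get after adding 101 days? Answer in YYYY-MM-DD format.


Start: 2025-04-10
Adding 101 days
Days remaining in April: 20
After April: 81 days still to add
May 2025: 31 days, 50 remaining
June 2025: 30 days, 20 remaining
July 2025 has 31 days, need 20
Result: 2025-07-20

2025-07-20


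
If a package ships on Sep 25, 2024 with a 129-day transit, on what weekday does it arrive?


Start: 2024-09-25 (Wednesday)
Step 1 - find target date: add 129 days
  2024-09-25 + 129 days = 2025-02-01
Step 2 - day of week:
  129 mod 7 = 3
  Wednesday + 3 days -> Saturday
Result: Saturday (2025-02-01)

Saturday


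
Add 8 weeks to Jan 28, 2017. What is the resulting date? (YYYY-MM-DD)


Start: 2017-01-28
Weeks to add: 8
Convert to days: 8 x 7 = 56 days
Add 56 days to 2017-01-28
Result: 2017-03-25

2017-03-25


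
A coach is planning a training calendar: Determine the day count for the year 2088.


Year: 2088
Check leap year rules:
Divisible by 4? Yes
Divisible by 100? No
2088 is a leap year
Days: 366

366


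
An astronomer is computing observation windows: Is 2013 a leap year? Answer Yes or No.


Year: 2013
Divisible by 4? 2013 / 4 = 503.25 -> No
Not divisible by 4, so NOT a leap year

No


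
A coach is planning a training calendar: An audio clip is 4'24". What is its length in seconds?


Minutes: 4
Seconds: 24
Convert minutes to seconds: 4 x 60 = 240
Add remaining seconds: 240 + 24 = 264

264


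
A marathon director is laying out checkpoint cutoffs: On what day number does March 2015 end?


Month: March
Year: 2015
March is a 31-day month
Total: 31 days

31


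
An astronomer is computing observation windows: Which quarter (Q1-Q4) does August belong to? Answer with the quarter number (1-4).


Month: August (month 8)
Q1: January-March (months 1-3)
Q2: April-June (months 4-6)
Q3: July-September (months 7-9)
Q4: October-December (months 10-12)
Month 8 falls in Q3

3


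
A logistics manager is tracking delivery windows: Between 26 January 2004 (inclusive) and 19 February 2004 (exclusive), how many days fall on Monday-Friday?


Start: 2004-01-26 (Monday)
End (exclusive): 2004-02-19 (Thursday)
Total calendar days: 24
Full weeks: 24 // 7 = 3 -> 15 weekdays
Remaining 3 days starting on Monday:
  Mon(w), Tue(w), Wed(w) -> 3 weekdays
Total business days: 15 + 3 = 18

18


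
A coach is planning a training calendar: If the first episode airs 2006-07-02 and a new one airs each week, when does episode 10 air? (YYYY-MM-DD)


First occurrence: 2006-07-02 (occurrence 1)
Each occurrence is 7 days after the previous.
Occurrence 10 is 9 weeks after the first.
9 weeks = 63 days
2006-07-02 + 63 days = 2006-09-03

2006-09-03


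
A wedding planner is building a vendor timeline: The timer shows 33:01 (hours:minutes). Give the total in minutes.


Hours: 33
Minutes: 1
Convert hours to minutes: 33 x 60 = 1980
Add remaining minutes: 1980 + 1 = 1981

1981


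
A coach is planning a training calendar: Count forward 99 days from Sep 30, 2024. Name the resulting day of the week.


Start: 2024-09-30 (Monday)
Step 1 - find target date: add 99 days
  2024-09-30 + 99 days = 2025-01-07
Step 2 - day of week:
  99 mod 7 = 1
  Monday + 1 days -> Tuesday
Result: Tuesday (2025-01-07)

Tuesday


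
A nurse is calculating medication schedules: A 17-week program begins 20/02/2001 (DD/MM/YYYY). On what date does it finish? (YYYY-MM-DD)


Start: 2001-02-20
Weeks to add: 17
Convert to days: 17 x 7 = 119 days
Add 119 days to 2001-02-20
Result: 2001-06-19

2001-06-19


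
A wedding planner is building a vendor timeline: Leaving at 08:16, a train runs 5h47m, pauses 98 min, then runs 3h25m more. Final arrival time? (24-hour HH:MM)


Depart: 08:16
Leg 1: +347 min -> 14:03
Layover: +98 min -> 15:41
Leg 2: +205 min -> 19:06
Total travel: 650 minutes = 10h 50m
Arrival: 19:06

19:06


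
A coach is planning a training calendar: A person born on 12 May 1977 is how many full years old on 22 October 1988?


Birth: 1977-05-12
Reference: 1988-10-22
Year difference: 1988 - 1977 = 11
Has birthday (05-12) occurred by 10-22? Yes
Age in full years: 11

11


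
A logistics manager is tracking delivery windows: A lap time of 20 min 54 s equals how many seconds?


Minutes: 20
Seconds: 54
Convert minutes to seconds: 20 x 60 = 1200
Add remaining seconds: 1200 + 54 = 1254

1254


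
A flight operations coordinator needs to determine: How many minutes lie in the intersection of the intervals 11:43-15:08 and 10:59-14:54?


Interval A: [703, 908] minutes from midnight
Interval B: [659, 894] minutes from midnight
Overlap start = max(703, 659) = 703
Overlap end = min(908, 894) = 894
Overlap = 894 - 703 = 191 minutes

191


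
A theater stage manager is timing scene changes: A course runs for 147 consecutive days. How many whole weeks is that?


Total days: 147
Days per week: 7
Division: 147 / 7 = 21 remainder 0
Complete weeks: 21
Remaining days: 0

21


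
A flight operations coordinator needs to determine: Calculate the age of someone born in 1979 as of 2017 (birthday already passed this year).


Birth year: 1979
Current year: 2017
Age = current year - birth year
Age = 2017 - 1979 = 38

38


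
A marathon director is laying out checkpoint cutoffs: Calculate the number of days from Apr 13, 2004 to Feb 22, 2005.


Start date: 2004-04-13
End date: 2005-02-22
Apr 2004: +18 days
May 2004: +31 days
Jun 2004: +30 days
... (8 more months)
Total: 315 days

315


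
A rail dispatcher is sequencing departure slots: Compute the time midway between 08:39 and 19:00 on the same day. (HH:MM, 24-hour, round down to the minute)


Start time: 08:39 = 519 minutes from midnight
End time: 19:00 = 1140 minutes from midnight
Sum: 519 + 1140 = 1659
Midpoint: 1659 / 2 = 829 minutes
Convert: 829 / 60 = 13 hours, 49 minutes
Result: 13:49

13:49


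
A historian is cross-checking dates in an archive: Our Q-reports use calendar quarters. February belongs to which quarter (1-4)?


Month: February (month 2)
Q1: January-March (months 1-3)
Q2: April-June (months 4-6)
Q3: July-September (months 7-9)
Q4: October-December (months 10-12)
Month 2 falls in Q1

1


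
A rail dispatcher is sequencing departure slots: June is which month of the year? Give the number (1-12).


Calendar month order:
5. May
6. June <--
7. July
June is month number 6

6


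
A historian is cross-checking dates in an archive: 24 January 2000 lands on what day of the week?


Date: 2000-01-24
January 1, 2000 is a Saturday
Day of year: 24
Offset from Jan 1: 23 days
23 mod 7 = 2
Result: Monday

Monday


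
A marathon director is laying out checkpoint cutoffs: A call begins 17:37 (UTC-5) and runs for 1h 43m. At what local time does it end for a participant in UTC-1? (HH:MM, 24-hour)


Start: 17:37 in UTC-5
Step 1 - add duration:
  minutes: 37 + 43 = 80 (carry 1h)
  hours: 17 + 1 + 1 = 19
  end in UTC-5: 19:20
Step 2 - convert UTC-5 -> UTC-1:
  offset difference: -1 - (-5) = 4 hours
  19 + (4) = 23 -> mod 24 = 23
Result: 23:20 in UTC-1

23:20


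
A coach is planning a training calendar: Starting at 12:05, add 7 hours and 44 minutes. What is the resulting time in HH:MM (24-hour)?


Start time: 12:05
Adding: 7 hours 44 minutes
Minutes: 5 + 44 = 49
Hours: 12 + 7 + 0 = 19
Result: 19:49

19:49


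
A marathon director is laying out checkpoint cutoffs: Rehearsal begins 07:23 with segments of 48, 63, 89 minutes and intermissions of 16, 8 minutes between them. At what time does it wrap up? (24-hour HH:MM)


Start: 07:23 = 443 min from midnight
  after task 1 (48 min): 08:11
  after break (16 min): 08:27
  after task 2 (63 min): 09:30
  after break (8 min): 09:38
  after task 3 (89 min): 11:07
Total elapsed: 224 minutes
End time: 11:07

11:07


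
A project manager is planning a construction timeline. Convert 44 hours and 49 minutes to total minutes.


Hours: 44
Extra minutes: 49
Minutes per hour: 60
Hours to minutes: 44 x 60 = 2640
Total: 2640 + 49 = 2689

2689


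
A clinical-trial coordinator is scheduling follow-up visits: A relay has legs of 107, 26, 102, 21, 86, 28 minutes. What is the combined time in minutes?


Durations: 107, 26, 102, 21, 86, 28
Running sum: 107
+ 26 = 133
+ 102 = 235
+ 21 = 256
+ 86 = 342
+ 28 = 370
Total duration: 370 minutes
That is 6 hours and 10 minutes

370


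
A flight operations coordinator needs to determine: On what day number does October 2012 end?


Month: October
Year: 2012
October is a 31-day month
Total: 31 days

31


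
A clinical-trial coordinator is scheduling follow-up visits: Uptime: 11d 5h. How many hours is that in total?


Days: 11
Extra hours: 5
Hours per day: 24
Days to hours: 11 x 24 = 264
Total: 264 + 5 = 269

269


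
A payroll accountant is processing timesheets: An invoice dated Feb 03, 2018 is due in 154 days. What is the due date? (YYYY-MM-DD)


Start: 2018-02-03
Adding 154 days
Days remaining in February: 25
After February: 129 days still to add
March 2018: 31 days, 98 remaining
April 2018: 30 days, 68 remaining
May 2018: 31 days, 37 remaining
June 2018: 30 days, 7 remaining
Result: 2018-07-07

2018-07-07


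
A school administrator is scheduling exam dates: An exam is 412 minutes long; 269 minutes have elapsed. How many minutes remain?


Total budget: 412 minutes
Time used: 269 minutes
Remaining: 412 - 269 = 143 minutes
Percent used: 65.3%
Percent remaining: 34.7%

143


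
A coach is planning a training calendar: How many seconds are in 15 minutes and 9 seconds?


Minutes: 15
Extra seconds: 9
Seconds per minute: 60
Minutes to seconds: 15 x 60 = 900
Total: 900 + 9 = 909

909


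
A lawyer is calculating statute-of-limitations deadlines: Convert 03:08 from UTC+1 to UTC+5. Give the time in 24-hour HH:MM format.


Local time: 03:08 at UTC+1 (offset 1h)
Target zone: UTC+5 (offset 5h)
Difference: 5 - (1) = 4 hours
Calculation: 3 + (4) = 7
Result: 07:08

07:08


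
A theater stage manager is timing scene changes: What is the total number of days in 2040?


Year: 2040
Check leap year rules:
Divisible by 4? Yes
Divisible by 100? No
2040 is a leap year
Days: 366

366


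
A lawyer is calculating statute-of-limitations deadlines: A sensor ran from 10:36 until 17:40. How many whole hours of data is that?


Start: 10:36
End: 17:40
Hour difference: 17 - 10 = 7 hours
Minute difference: 40 - 36 = 4 minutes
Total minutes: 424
Complete hours: 424 / 60 = 7 (remainder 4)

7


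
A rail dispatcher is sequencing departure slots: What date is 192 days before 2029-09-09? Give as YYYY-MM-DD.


Start: 2029-09-09
Subtracting 192 days
Days already passed in September: 9
After going back through September: 183 more days to subtract
August 2029: 31 days, 152 remaining
July 2029: 31 days, 121 remaining
June 2029: 30 days, 91 remaining
May 2029: 31 days, 60 remaining
Result: 2029-03-01

2029-03-01


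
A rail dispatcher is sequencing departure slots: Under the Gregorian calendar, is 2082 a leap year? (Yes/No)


Year: 2082
Divisible by 4? 2082 / 4 = 520.5 -> No
Not divisible by 4, so NOT a leap year

No


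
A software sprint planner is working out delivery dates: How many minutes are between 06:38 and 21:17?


Start time: 06:38 = 398 minutes from midnight
End time: 21:17 = 1277 minutes from midnight
Difference: 1277 - 398 = 879 minutes
That is 14 hours and 39 minutes

879


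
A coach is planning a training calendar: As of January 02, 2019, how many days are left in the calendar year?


Start: January 02, 2019
End: December 31, 2019
Days left in January: 29
February: 28
March: 31
April: 30
May: 31
... plus remaining months
Sum of remaining months: 334
Total: 29 + 334 = 363

363


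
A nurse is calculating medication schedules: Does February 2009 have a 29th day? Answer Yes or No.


Year: 2009
Divisible by 4? 2009 / 4 = 502.25 -> No
Not divisible by 4, so NOT a leap year

No


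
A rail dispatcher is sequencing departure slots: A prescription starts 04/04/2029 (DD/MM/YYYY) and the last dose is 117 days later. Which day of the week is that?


Start: 2029-04-04 (Wednesday)
Step 1 - find target date: add 117 days
  2029-04-04 + 117 days = 2029-07-30
Step 2 - day of week:
  117 mod 7 = 5
  Wednesday + 5 days -> Monday
Result: Monday (2029-07-30)

Monday


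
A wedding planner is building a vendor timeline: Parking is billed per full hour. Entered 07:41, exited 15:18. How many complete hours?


Start: 07:41
End: 15:18
Hour difference: 15 - 7 = 8 hours
Minute difference: 18 - 41 = -23 minutes
Total minutes: 457
Complete hours: 457 / 60 = 7 (remainder 37)

7


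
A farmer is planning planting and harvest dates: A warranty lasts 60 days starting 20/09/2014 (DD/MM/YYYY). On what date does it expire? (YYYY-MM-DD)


Start: 2014-09-20
Adding 60 days
Days remaining in September: 10
After September: 50 days still to add
October 2014: 31 days, 19 remaining
November 2014 has 30 days, need 19
Result: 2014-11-19

2014-11-19


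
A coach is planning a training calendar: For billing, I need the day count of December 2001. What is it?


Month: December
Year: 2001
December is a 31-day month
Total: 31 days

31


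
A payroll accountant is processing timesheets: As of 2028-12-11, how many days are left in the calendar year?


Start: December 11, 2028
End: December 31, 2028
Days left in December: 20
Total: 20 days

20


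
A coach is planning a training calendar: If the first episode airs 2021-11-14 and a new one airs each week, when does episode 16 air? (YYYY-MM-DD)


First occurrence: 2021-11-14 (occurrence 1)
Each occurrence is 7 days after the previous.
Occurrence 16 is 15 weeks after the first.
15 weeks = 105 days
2021-11-14 + 105 days = 2022-02-27

2022-02-27


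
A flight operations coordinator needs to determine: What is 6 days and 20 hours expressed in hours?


Days: 6
Extra hours: 20
Hours per day: 24
Days to hours: 6 x 24 = 144
Total: 144 + 20 = 164

164


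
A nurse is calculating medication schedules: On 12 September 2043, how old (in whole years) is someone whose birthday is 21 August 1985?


Birth: 1985-08-21
Reference: 2043-09-12
Year difference: 2043 - 1985 = 58
Has birthday (08-21) occurred by 09-12? Yes
Age in full years: 58

58


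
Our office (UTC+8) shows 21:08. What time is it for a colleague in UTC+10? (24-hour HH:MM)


Local time: 21:08 at UTC+8 (offset 8h)
Target zone: UTC+10 (offset 10h)
Difference: 10 - (8) = 2 hours
Calculation: 21 + (2) = 23
Result: 23:08

23:08


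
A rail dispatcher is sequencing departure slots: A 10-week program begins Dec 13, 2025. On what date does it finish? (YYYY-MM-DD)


Start: 2025-12-13
Weeks to add: 10
Convert to days: 10 x 7 = 70 days
Add 70 days to 2025-12-13
Result: 2026-02-21

2026-02-21


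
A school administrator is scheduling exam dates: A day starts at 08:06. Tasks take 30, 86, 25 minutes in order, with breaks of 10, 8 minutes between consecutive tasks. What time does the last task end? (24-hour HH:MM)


Start: 08:06 = 486 min from midnight
  after task 1 (30 min): 08:36
  after break (10 min): 08:46
  after task 2 (86 min): 10:12
  after break (8 min): 10:20
  after task 3 (25 min): 10:45
Total elapsed: 159 minutes
End time: 10:45

10:45


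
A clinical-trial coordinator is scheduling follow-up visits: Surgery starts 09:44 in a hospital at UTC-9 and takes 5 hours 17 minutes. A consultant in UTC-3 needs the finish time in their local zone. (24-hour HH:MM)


Start: 09:44 in UTC-9
Step 1 - add duration:
  minutes: 44 + 17 = 61 (carry 1h)
  hours: 9 + 5 + 1 = 15
  end in UTC-9: 15:01
Step 2 - convert UTC-9 -> UTC-3:
  offset difference: -3 - (-9) = 6 hours
  15 + (6) = 21 -> mod 24 = 21
Result: 21:01 in UTC-3

21:01
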